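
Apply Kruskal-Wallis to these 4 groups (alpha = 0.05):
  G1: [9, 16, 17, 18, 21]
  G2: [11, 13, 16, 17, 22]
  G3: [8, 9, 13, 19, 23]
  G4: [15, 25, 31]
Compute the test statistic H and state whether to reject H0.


Step 1: Combine all N = 18 observations and assign midranks.
sorted (value, group, rank): (8,G3,1), (9,G1,2.5), (9,G3,2.5), (11,G2,4), (13,G2,5.5), (13,G3,5.5), (15,G4,7), (16,G1,8.5), (16,G2,8.5), (17,G1,10.5), (17,G2,10.5), (18,G1,12), (19,G3,13), (21,G1,14), (22,G2,15), (23,G3,16), (25,G4,17), (31,G4,18)
Step 2: Sum ranks within each group.
R_1 = 47.5 (n_1 = 5)
R_2 = 43.5 (n_2 = 5)
R_3 = 38 (n_3 = 5)
R_4 = 42 (n_4 = 3)
Step 3: H = 12/(N(N+1)) * sum(R_i^2/n_i) - 3(N+1)
     = 12/(18*19) * (47.5^2/5 + 43.5^2/5 + 38^2/5 + 42^2/3) - 3*19
     = 0.035088 * 1706.5 - 57
     = 2.877193.
Step 4: Ties present; correction factor C = 1 - 24/(18^3 - 18) = 0.995872. Corrected H = 2.877193 / 0.995872 = 2.889119.
Step 5: Under H0, H ~ chi^2(3); p-value = 0.409039.
Step 6: alpha = 0.05. fail to reject H0.

H = 2.8891, df = 3, p = 0.409039, fail to reject H0.


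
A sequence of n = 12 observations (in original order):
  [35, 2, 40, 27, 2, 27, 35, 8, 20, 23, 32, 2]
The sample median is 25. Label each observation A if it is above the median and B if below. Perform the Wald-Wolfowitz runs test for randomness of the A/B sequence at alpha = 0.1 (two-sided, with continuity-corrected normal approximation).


Step 1: Compute median = 25; label A = above, B = below.
Labels in order: ABAABAABBBAB  (n_A = 6, n_B = 6)
Step 2: Count runs R = 8.
Step 3: Under H0 (random ordering), E[R] = 2*n_A*n_B/(n_A+n_B) + 1 = 2*6*6/12 + 1 = 7.0000.
        Var[R] = 2*n_A*n_B*(2*n_A*n_B - n_A - n_B) / ((n_A+n_B)^2 * (n_A+n_B-1)) = 4320/1584 = 2.7273.
        SD[R] = 1.6514.
Step 4: Continuity-corrected z = (R - 0.5 - E[R]) / SD[R] = (8 - 0.5 - 7.0000) / 1.6514 = 0.3028.
Step 5: Two-sided p-value via normal approximation = 2*(1 - Phi(|z|)) = 0.762069.
Step 6: alpha = 0.1. fail to reject H0.

R = 8, z = 0.3028, p = 0.762069, fail to reject H0.


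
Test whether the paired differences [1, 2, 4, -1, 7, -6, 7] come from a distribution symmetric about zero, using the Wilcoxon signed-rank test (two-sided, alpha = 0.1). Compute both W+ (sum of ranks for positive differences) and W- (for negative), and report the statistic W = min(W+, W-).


Step 1: Drop any zero differences (none here) and take |d_i|.
|d| = [1, 2, 4, 1, 7, 6, 7]
Step 2: Midrank |d_i| (ties get averaged ranks).
ranks: |1|->1.5, |2|->3, |4|->4, |1|->1.5, |7|->6.5, |6|->5, |7|->6.5
Step 3: Attach original signs; sum ranks with positive sign and with negative sign.
W+ = 1.5 + 3 + 4 + 6.5 + 6.5 = 21.5
W- = 1.5 + 5 = 6.5
(Check: W+ + W- = 28 should equal n(n+1)/2 = 28.)
Step 4: Test statistic W = min(W+, W-) = 6.5.
Step 5: Ties in |d|, so use the tie-corrected normal approximation.
        E[W] = n(n+1)/4 = 7*8/4 = 14.
        Tie groups: |d|=1 (t=2), |d|=7 (t=2); sum(t^3 - t) = 12.
        Var[W] = n(n+1)(2n+1)/24 - sum(t^3-t)/48 = 840/24 - 12/48 = 34.75.
        z = (W - E[W]) / sqrt(Var[W]) = (6.5 - 14) / 5.8949 = -1.2723.
        Two-sided p = 2*Phi(z) = 0.203272.
Step 6: alpha = 0.1. fail to reject H0.

W+ = 21.5, W- = 6.5, W = min = 6.5, p = 0.203272, fail to reject H0.


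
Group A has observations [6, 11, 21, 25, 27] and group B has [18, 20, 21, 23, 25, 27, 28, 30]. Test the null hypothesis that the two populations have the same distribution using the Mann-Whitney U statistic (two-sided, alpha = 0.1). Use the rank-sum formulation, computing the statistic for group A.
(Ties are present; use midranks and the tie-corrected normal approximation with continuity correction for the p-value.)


Step 1: Combine and sort all 13 observations; assign midranks.
sorted (value, group): (6,X), (11,X), (18,Y), (20,Y), (21,X), (21,Y), (23,Y), (25,X), (25,Y), (27,X), (27,Y), (28,Y), (30,Y)
ranks: 6->1, 11->2, 18->3, 20->4, 21->5.5, 21->5.5, 23->7, 25->8.5, 25->8.5, 27->10.5, 27->10.5, 28->12, 30->13
Step 2: Rank sum for X: R1 = 1 + 2 + 5.5 + 8.5 + 10.5 = 27.5.
Step 3: U_X = R1 - n1(n1+1)/2 = 27.5 - 5*6/2 = 27.5 - 15 = 12.5.
       U_Y = n1*n2 - U_X = 40 - 12.5 = 27.5.
Step 4: Ties are present, so use the tie-corrected normal approximation (with continuity correction) for the p-value.
Step 5: p-value = 0.303506; compare to alpha = 0.1. fail to reject H0.

U_X = 12.5, p = 0.303506, fail to reject H0 at alpha = 0.1.


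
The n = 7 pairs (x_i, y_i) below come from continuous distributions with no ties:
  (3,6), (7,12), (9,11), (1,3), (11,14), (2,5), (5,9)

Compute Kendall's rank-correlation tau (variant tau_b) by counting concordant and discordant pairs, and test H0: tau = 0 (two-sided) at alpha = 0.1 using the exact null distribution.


Step 1: Enumerate the 21 unordered pairs (i,j) with i<j and classify each by sign(x_j-x_i) * sign(y_j-y_i).
  (1,2):dx=+4,dy=+6->C; (1,3):dx=+6,dy=+5->C; (1,4):dx=-2,dy=-3->C; (1,5):dx=+8,dy=+8->C
  (1,6):dx=-1,dy=-1->C; (1,7):dx=+2,dy=+3->C; (2,3):dx=+2,dy=-1->D; (2,4):dx=-6,dy=-9->C
  (2,5):dx=+4,dy=+2->C; (2,6):dx=-5,dy=-7->C; (2,7):dx=-2,dy=-3->C; (3,4):dx=-8,dy=-8->C
  (3,5):dx=+2,dy=+3->C; (3,6):dx=-7,dy=-6->C; (3,7):dx=-4,dy=-2->C; (4,5):dx=+10,dy=+11->C
  (4,6):dx=+1,dy=+2->C; (4,7):dx=+4,dy=+6->C; (5,6):dx=-9,dy=-9->C; (5,7):dx=-6,dy=-5->C
  (6,7):dx=+3,dy=+4->C
Step 2: C = 20, D = 1, total pairs = 21.
Step 3: tau = (C - D)/(n(n-1)/2) = (20 - 1)/21 = 0.904762.
Step 4: Exact two-sided p-value (enumerate n! = 5040 permutations of y under H0): p = 0.002778.
Step 5: alpha = 0.1. reject H0.

tau_b = 0.9048 (C=20, D=1), p = 0.002778, reject H0.


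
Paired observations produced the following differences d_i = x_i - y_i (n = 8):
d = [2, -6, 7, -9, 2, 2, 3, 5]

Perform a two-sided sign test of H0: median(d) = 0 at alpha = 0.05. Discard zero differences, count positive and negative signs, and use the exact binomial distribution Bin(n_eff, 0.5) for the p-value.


Step 1: Discard zero differences. Original n = 8; n_eff = number of nonzero differences = 8.
Nonzero differences (with sign): +2, -6, +7, -9, +2, +2, +3, +5
Step 2: Count signs: positive = 6, negative = 2.
Step 3: Under H0: P(positive) = 0.5, so the number of positives S ~ Bin(8, 0.5).
Step 4: Two-sided exact p-value = sum of Bin(8,0.5) probabilities at or below the observed probability = 0.289062.
Step 5: alpha = 0.05. fail to reject H0.

n_eff = 8, pos = 6, neg = 2, p = 0.289062, fail to reject H0.


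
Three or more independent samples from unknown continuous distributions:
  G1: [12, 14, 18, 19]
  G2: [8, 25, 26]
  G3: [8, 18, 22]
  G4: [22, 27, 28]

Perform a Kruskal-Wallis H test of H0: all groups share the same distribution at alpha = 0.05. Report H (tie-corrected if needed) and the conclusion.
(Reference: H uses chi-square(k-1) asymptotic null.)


Step 1: Combine all N = 13 observations and assign midranks.
sorted (value, group, rank): (8,G2,1.5), (8,G3,1.5), (12,G1,3), (14,G1,4), (18,G1,5.5), (18,G3,5.5), (19,G1,7), (22,G3,8.5), (22,G4,8.5), (25,G2,10), (26,G2,11), (27,G4,12), (28,G4,13)
Step 2: Sum ranks within each group.
R_1 = 19.5 (n_1 = 4)
R_2 = 22.5 (n_2 = 3)
R_3 = 15.5 (n_3 = 3)
R_4 = 33.5 (n_4 = 3)
Step 3: H = 12/(N(N+1)) * sum(R_i^2/n_i) - 3(N+1)
     = 12/(13*14) * (19.5^2/4 + 22.5^2/3 + 15.5^2/3 + 33.5^2/3) - 3*14
     = 0.065934 * 717.979 - 42
     = 5.339286.
Step 4: Ties present; correction factor C = 1 - 18/(13^3 - 13) = 0.991758. Corrected H = 5.339286 / 0.991758 = 5.383657.
Step 5: Under H0, H ~ chi^2(3); p-value = 0.145765.
Step 6: alpha = 0.05. fail to reject H0.

H = 5.3837, df = 3, p = 0.145765, fail to reject H0.


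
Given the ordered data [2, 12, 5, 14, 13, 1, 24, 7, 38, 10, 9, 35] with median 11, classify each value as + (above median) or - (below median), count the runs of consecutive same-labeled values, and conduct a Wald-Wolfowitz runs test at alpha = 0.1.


Step 1: Compute median = 11; label A = above, B = below.
Labels in order: BABAABABABBA  (n_A = 6, n_B = 6)
Step 2: Count runs R = 10.
Step 3: Under H0 (random ordering), E[R] = 2*n_A*n_B/(n_A+n_B) + 1 = 2*6*6/12 + 1 = 7.0000.
        Var[R] = 2*n_A*n_B*(2*n_A*n_B - n_A - n_B) / ((n_A+n_B)^2 * (n_A+n_B-1)) = 4320/1584 = 2.7273.
        SD[R] = 1.6514.
Step 4: Continuity-corrected z = (R - 0.5 - E[R]) / SD[R] = (10 - 0.5 - 7.0000) / 1.6514 = 1.5138.
Step 5: Two-sided p-value via normal approximation = 2*(1 - Phi(|z|)) = 0.130070.
Step 6: alpha = 0.1. fail to reject H0.

R = 10, z = 1.5138, p = 0.130070, fail to reject H0.


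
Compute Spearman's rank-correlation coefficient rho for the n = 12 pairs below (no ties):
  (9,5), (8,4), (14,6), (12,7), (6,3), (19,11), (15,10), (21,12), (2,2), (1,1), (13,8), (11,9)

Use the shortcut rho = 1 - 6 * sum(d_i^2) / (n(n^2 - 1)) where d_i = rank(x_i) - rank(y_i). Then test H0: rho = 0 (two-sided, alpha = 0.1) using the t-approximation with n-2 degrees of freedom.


Step 1: Rank x and y separately (midranks; no ties here).
rank(x): 9->5, 8->4, 14->9, 12->7, 6->3, 19->11, 15->10, 21->12, 2->2, 1->1, 13->8, 11->6
rank(y): 5->5, 4->4, 6->6, 7->7, 3->3, 11->11, 10->10, 12->12, 2->2, 1->1, 8->8, 9->9
Step 2: d_i = R_x(i) - R_y(i); compute d_i^2.
  (5-5)^2=0, (4-4)^2=0, (9-6)^2=9, (7-7)^2=0, (3-3)^2=0, (11-11)^2=0, (10-10)^2=0, (12-12)^2=0, (2-2)^2=0, (1-1)^2=0, (8-8)^2=0, (6-9)^2=9
sum(d^2) = 18.
Step 3: rho = 1 - 6*18 / (12*(12^2 - 1)) = 1 - 108/1716 = 0.937063.
Step 4: Under H0, t = rho * sqrt((n-2)/(1-rho^2)) = 8.4868 ~ t(10).
Step 5: Two-sided p-value from the t-distribution with 10 df = 0.000007.
Step 6: alpha = 0.1. reject H0.

rho = 0.9371, p = 0.000007, reject H0 at alpha = 0.1.


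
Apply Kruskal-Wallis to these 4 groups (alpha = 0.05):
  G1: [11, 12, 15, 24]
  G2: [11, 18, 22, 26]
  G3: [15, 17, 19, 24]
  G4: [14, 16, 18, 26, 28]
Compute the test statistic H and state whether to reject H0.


Step 1: Combine all N = 17 observations and assign midranks.
sorted (value, group, rank): (11,G1,1.5), (11,G2,1.5), (12,G1,3), (14,G4,4), (15,G1,5.5), (15,G3,5.5), (16,G4,7), (17,G3,8), (18,G2,9.5), (18,G4,9.5), (19,G3,11), (22,G2,12), (24,G1,13.5), (24,G3,13.5), (26,G2,15.5), (26,G4,15.5), (28,G4,17)
Step 2: Sum ranks within each group.
R_1 = 23.5 (n_1 = 4)
R_2 = 38.5 (n_2 = 4)
R_3 = 38 (n_3 = 4)
R_4 = 53 (n_4 = 5)
Step 3: H = 12/(N(N+1)) * sum(R_i^2/n_i) - 3(N+1)
     = 12/(17*18) * (23.5^2/4 + 38.5^2/4 + 38^2/4 + 53^2/5) - 3*18
     = 0.039216 * 1431.42 - 54
     = 2.134314.
Step 4: Ties present; correction factor C = 1 - 30/(17^3 - 17) = 0.993873. Corrected H = 2.134314 / 0.993873 = 2.147472.
Step 5: Under H0, H ~ chi^2(3); p-value = 0.542369.
Step 6: alpha = 0.05. fail to reject H0.

H = 2.1475, df = 3, p = 0.542369, fail to reject H0.


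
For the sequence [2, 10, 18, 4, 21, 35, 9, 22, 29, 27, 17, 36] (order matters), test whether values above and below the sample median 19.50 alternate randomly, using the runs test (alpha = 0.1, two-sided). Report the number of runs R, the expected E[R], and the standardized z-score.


Step 1: Compute median = 19.50; label A = above, B = below.
Labels in order: BBBBAABAAABA  (n_A = 6, n_B = 6)
Step 2: Count runs R = 6.
Step 3: Under H0 (random ordering), E[R] = 2*n_A*n_B/(n_A+n_B) + 1 = 2*6*6/12 + 1 = 7.0000.
        Var[R] = 2*n_A*n_B*(2*n_A*n_B - n_A - n_B) / ((n_A+n_B)^2 * (n_A+n_B-1)) = 4320/1584 = 2.7273.
        SD[R] = 1.6514.
Step 4: Continuity-corrected z = (R + 0.5 - E[R]) / SD[R] = (6 + 0.5 - 7.0000) / 1.6514 = -0.3028.
Step 5: Two-sided p-value via normal approximation = 2*(1 - Phi(|z|)) = 0.762069.
Step 6: alpha = 0.1. fail to reject H0.

R = 6, z = -0.3028, p = 0.762069, fail to reject H0.


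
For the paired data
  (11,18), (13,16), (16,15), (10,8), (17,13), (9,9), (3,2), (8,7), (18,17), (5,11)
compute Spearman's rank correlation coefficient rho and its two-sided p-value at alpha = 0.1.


Step 1: Rank x and y separately (midranks; no ties here).
rank(x): 11->6, 13->7, 16->8, 10->5, 17->9, 9->4, 3->1, 8->3, 18->10, 5->2
rank(y): 18->10, 16->8, 15->7, 8->3, 13->6, 9->4, 2->1, 7->2, 17->9, 11->5
Step 2: d_i = R_x(i) - R_y(i); compute d_i^2.
  (6-10)^2=16, (7-8)^2=1, (8-7)^2=1, (5-3)^2=4, (9-6)^2=9, (4-4)^2=0, (1-1)^2=0, (3-2)^2=1, (10-9)^2=1, (2-5)^2=9
sum(d^2) = 42.
Step 3: rho = 1 - 6*42 / (10*(10^2 - 1)) = 1 - 252/990 = 0.745455.
Step 4: Under H0, t = rho * sqrt((n-2)/(1-rho^2)) = 3.1632 ~ t(8).
Step 5: Two-sided p-value from the t-distribution with 8 df = 0.013330.
Step 6: alpha = 0.1. reject H0.

rho = 0.7455, p = 0.013330, reject H0 at alpha = 0.1.


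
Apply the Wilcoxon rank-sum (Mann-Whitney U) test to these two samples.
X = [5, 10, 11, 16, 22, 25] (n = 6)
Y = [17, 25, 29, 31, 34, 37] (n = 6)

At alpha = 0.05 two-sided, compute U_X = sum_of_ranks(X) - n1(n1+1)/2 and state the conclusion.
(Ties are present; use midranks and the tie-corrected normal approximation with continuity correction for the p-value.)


Step 1: Combine and sort all 12 observations; assign midranks.
sorted (value, group): (5,X), (10,X), (11,X), (16,X), (17,Y), (22,X), (25,X), (25,Y), (29,Y), (31,Y), (34,Y), (37,Y)
ranks: 5->1, 10->2, 11->3, 16->4, 17->5, 22->6, 25->7.5, 25->7.5, 29->9, 31->10, 34->11, 37->12
Step 2: Rank sum for X: R1 = 1 + 2 + 3 + 4 + 6 + 7.5 = 23.5.
Step 3: U_X = R1 - n1(n1+1)/2 = 23.5 - 6*7/2 = 23.5 - 21 = 2.5.
       U_Y = n1*n2 - U_X = 36 - 2.5 = 33.5.
Step 4: Ties are present, so use the tie-corrected normal approximation (with continuity correction) for the p-value.
Step 5: p-value = 0.016122; compare to alpha = 0.05. reject H0.

U_X = 2.5, p = 0.016122, reject H0 at alpha = 0.05.


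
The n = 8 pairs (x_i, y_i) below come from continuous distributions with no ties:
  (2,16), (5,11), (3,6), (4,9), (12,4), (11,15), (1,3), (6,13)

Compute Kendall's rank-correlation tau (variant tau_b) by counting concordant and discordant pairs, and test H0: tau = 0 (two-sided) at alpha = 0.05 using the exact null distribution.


Step 1: Enumerate the 28 unordered pairs (i,j) with i<j and classify each by sign(x_j-x_i) * sign(y_j-y_i).
  (1,2):dx=+3,dy=-5->D; (1,3):dx=+1,dy=-10->D; (1,4):dx=+2,dy=-7->D; (1,5):dx=+10,dy=-12->D
  (1,6):dx=+9,dy=-1->D; (1,7):dx=-1,dy=-13->C; (1,8):dx=+4,dy=-3->D; (2,3):dx=-2,dy=-5->C
  (2,4):dx=-1,dy=-2->C; (2,5):dx=+7,dy=-7->D; (2,6):dx=+6,dy=+4->C; (2,7):dx=-4,dy=-8->C
  (2,8):dx=+1,dy=+2->C; (3,4):dx=+1,dy=+3->C; (3,5):dx=+9,dy=-2->D; (3,6):dx=+8,dy=+9->C
  (3,7):dx=-2,dy=-3->C; (3,8):dx=+3,dy=+7->C; (4,5):dx=+8,dy=-5->D; (4,6):dx=+7,dy=+6->C
  (4,7):dx=-3,dy=-6->C; (4,8):dx=+2,dy=+4->C; (5,6):dx=-1,dy=+11->D; (5,7):dx=-11,dy=-1->C
  (5,8):dx=-6,dy=+9->D; (6,7):dx=-10,dy=-12->C; (6,8):dx=-5,dy=-2->C; (7,8):dx=+5,dy=+10->C
Step 2: C = 17, D = 11, total pairs = 28.
Step 3: tau = (C - D)/(n(n-1)/2) = (17 - 11)/28 = 0.214286.
Step 4: Exact two-sided p-value (enumerate n! = 40320 permutations of y under H0): p = 0.548413.
Step 5: alpha = 0.05. fail to reject H0.

tau_b = 0.2143 (C=17, D=11), p = 0.548413, fail to reject H0.


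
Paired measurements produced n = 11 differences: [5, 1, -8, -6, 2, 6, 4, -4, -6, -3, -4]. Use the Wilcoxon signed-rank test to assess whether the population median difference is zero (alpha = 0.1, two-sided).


Step 1: Drop any zero differences (none here) and take |d_i|.
|d| = [5, 1, 8, 6, 2, 6, 4, 4, 6, 3, 4]
Step 2: Midrank |d_i| (ties get averaged ranks).
ranks: |5|->7, |1|->1, |8|->11, |6|->9, |2|->2, |6|->9, |4|->5, |4|->5, |6|->9, |3|->3, |4|->5
Step 3: Attach original signs; sum ranks with positive sign and with negative sign.
W+ = 7 + 1 + 2 + 9 + 5 = 24
W- = 11 + 9 + 5 + 9 + 3 + 5 = 42
(Check: W+ + W- = 66 should equal n(n+1)/2 = 66.)
Step 4: Test statistic W = min(W+, W-) = 24.
Step 5: Ties in |d|, so use the tie-corrected normal approximation.
        E[W] = n(n+1)/4 = 11*12/4 = 33.
        Tie groups: |d|=4 (t=3), |d|=6 (t=3); sum(t^3 - t) = 48.
        Var[W] = n(n+1)(2n+1)/24 - sum(t^3-t)/48 = 3036/24 - 48/48 = 125.5.
        z = (W - E[W]) / sqrt(Var[W]) = (24 - 33) / 11.2027 = -0.8034.
        Two-sided p = 2*Phi(z) = 0.421756.
Step 6: alpha = 0.1. fail to reject H0.

W+ = 24, W- = 42, W = min = 24, p = 0.421756, fail to reject H0.


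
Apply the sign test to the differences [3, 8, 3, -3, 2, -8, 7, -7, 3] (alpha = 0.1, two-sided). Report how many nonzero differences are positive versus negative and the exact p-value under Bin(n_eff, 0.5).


Step 1: Discard zero differences. Original n = 9; n_eff = number of nonzero differences = 9.
Nonzero differences (with sign): +3, +8, +3, -3, +2, -8, +7, -7, +3
Step 2: Count signs: positive = 6, negative = 3.
Step 3: Under H0: P(positive) = 0.5, so the number of positives S ~ Bin(9, 0.5).
Step 4: Two-sided exact p-value = sum of Bin(9,0.5) probabilities at or below the observed probability = 0.507812.
Step 5: alpha = 0.1. fail to reject H0.

n_eff = 9, pos = 6, neg = 3, p = 0.507812, fail to reject H0.


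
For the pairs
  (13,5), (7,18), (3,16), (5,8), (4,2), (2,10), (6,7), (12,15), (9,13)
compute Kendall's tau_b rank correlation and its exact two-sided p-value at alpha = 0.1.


Step 1: Enumerate the 36 unordered pairs (i,j) with i<j and classify each by sign(x_j-x_i) * sign(y_j-y_i).
  (1,2):dx=-6,dy=+13->D; (1,3):dx=-10,dy=+11->D; (1,4):dx=-8,dy=+3->D; (1,5):dx=-9,dy=-3->C
  (1,6):dx=-11,dy=+5->D; (1,7):dx=-7,dy=+2->D; (1,8):dx=-1,dy=+10->D; (1,9):dx=-4,dy=+8->D
  (2,3):dx=-4,dy=-2->C; (2,4):dx=-2,dy=-10->C; (2,5):dx=-3,dy=-16->C; (2,6):dx=-5,dy=-8->C
  (2,7):dx=-1,dy=-11->C; (2,8):dx=+5,dy=-3->D; (2,9):dx=+2,dy=-5->D; (3,4):dx=+2,dy=-8->D
  (3,5):dx=+1,dy=-14->D; (3,6):dx=-1,dy=-6->C; (3,7):dx=+3,dy=-9->D; (3,8):dx=+9,dy=-1->D
  (3,9):dx=+6,dy=-3->D; (4,5):dx=-1,dy=-6->C; (4,6):dx=-3,dy=+2->D; (4,7):dx=+1,dy=-1->D
  (4,8):dx=+7,dy=+7->C; (4,9):dx=+4,dy=+5->C; (5,6):dx=-2,dy=+8->D; (5,7):dx=+2,dy=+5->C
  (5,8):dx=+8,dy=+13->C; (5,9):dx=+5,dy=+11->C; (6,7):dx=+4,dy=-3->D; (6,8):dx=+10,dy=+5->C
  (6,9):dx=+7,dy=+3->C; (7,8):dx=+6,dy=+8->C; (7,9):dx=+3,dy=+6->C; (8,9):dx=-3,dy=-2->C
Step 2: C = 18, D = 18, total pairs = 36.
Step 3: tau = (C - D)/(n(n-1)/2) = (18 - 18)/36 = 0.000000.
Step 4: Exact two-sided p-value (enumerate n! = 362880 permutations of y under H0): p = 1.000000.
Step 5: alpha = 0.1. fail to reject H0.

tau_b = 0.0000 (C=18, D=18), p = 1.000000, fail to reject H0.


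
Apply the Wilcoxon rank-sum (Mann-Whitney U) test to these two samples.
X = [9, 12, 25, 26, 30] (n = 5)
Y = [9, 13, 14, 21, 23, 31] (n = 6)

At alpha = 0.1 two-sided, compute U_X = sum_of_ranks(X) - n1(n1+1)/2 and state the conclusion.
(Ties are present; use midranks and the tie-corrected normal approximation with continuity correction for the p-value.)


Step 1: Combine and sort all 11 observations; assign midranks.
sorted (value, group): (9,X), (9,Y), (12,X), (13,Y), (14,Y), (21,Y), (23,Y), (25,X), (26,X), (30,X), (31,Y)
ranks: 9->1.5, 9->1.5, 12->3, 13->4, 14->5, 21->6, 23->7, 25->8, 26->9, 30->10, 31->11
Step 2: Rank sum for X: R1 = 1.5 + 3 + 8 + 9 + 10 = 31.5.
Step 3: U_X = R1 - n1(n1+1)/2 = 31.5 - 5*6/2 = 31.5 - 15 = 16.5.
       U_Y = n1*n2 - U_X = 30 - 16.5 = 13.5.
Step 4: Ties are present, so use the tie-corrected normal approximation (with continuity correction) for the p-value.
Step 5: p-value = 0.854805; compare to alpha = 0.1. fail to reject H0.

U_X = 16.5, p = 0.854805, fail to reject H0 at alpha = 0.1.


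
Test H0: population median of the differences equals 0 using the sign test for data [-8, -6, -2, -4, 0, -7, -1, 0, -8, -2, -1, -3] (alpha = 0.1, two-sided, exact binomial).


Step 1: Discard zero differences. Original n = 12; n_eff = number of nonzero differences = 10.
Nonzero differences (with sign): -8, -6, -2, -4, -7, -1, -8, -2, -1, -3
Step 2: Count signs: positive = 0, negative = 10.
Step 3: Under H0: P(positive) = 0.5, so the number of positives S ~ Bin(10, 0.5).
Step 4: Two-sided exact p-value = sum of Bin(10,0.5) probabilities at or below the observed probability = 0.001953.
Step 5: alpha = 0.1. reject H0.

n_eff = 10, pos = 0, neg = 10, p = 0.001953, reject H0.


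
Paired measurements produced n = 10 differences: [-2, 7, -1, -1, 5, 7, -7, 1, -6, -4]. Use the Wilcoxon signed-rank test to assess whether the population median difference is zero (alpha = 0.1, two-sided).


Step 1: Drop any zero differences (none here) and take |d_i|.
|d| = [2, 7, 1, 1, 5, 7, 7, 1, 6, 4]
Step 2: Midrank |d_i| (ties get averaged ranks).
ranks: |2|->4, |7|->9, |1|->2, |1|->2, |5|->6, |7|->9, |7|->9, |1|->2, |6|->7, |4|->5
Step 3: Attach original signs; sum ranks with positive sign and with negative sign.
W+ = 9 + 6 + 9 + 2 = 26
W- = 4 + 2 + 2 + 9 + 7 + 5 = 29
(Check: W+ + W- = 55 should equal n(n+1)/2 = 55.)
Step 4: Test statistic W = min(W+, W-) = 26.
Step 5: Ties in |d|, so use the tie-corrected normal approximation.
        E[W] = n(n+1)/4 = 10*11/4 = 27.5.
        Tie groups: |d|=1 (t=3), |d|=7 (t=3); sum(t^3 - t) = 48.
        Var[W] = n(n+1)(2n+1)/24 - sum(t^3-t)/48 = 2310/24 - 48/48 = 95.25.
        z = (W - E[W]) / sqrt(Var[W]) = (26 - 27.5) / 9.7596 = -0.1537.
        Two-sided p = 2*Phi(z) = 0.877850.
Step 6: alpha = 0.1. fail to reject H0.

W+ = 26, W- = 29, W = min = 26, p = 0.877850, fail to reject H0.


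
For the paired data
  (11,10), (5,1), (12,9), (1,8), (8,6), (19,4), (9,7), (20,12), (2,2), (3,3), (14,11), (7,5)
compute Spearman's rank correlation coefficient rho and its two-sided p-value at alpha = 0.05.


Step 1: Rank x and y separately (midranks; no ties here).
rank(x): 11->8, 5->4, 12->9, 1->1, 8->6, 19->11, 9->7, 20->12, 2->2, 3->3, 14->10, 7->5
rank(y): 10->10, 1->1, 9->9, 8->8, 6->6, 4->4, 7->7, 12->12, 2->2, 3->3, 11->11, 5->5
Step 2: d_i = R_x(i) - R_y(i); compute d_i^2.
  (8-10)^2=4, (4-1)^2=9, (9-9)^2=0, (1-8)^2=49, (6-6)^2=0, (11-4)^2=49, (7-7)^2=0, (12-12)^2=0, (2-2)^2=0, (3-3)^2=0, (10-11)^2=1, (5-5)^2=0
sum(d^2) = 112.
Step 3: rho = 1 - 6*112 / (12*(12^2 - 1)) = 1 - 672/1716 = 0.608392.
Step 4: Under H0, t = rho * sqrt((n-2)/(1-rho^2)) = 2.4242 ~ t(10).
Step 5: Two-sided p-value from the t-distribution with 10 df = 0.035806.
Step 6: alpha = 0.05. reject H0.

rho = 0.6084, p = 0.035806, reject H0 at alpha = 0.05.


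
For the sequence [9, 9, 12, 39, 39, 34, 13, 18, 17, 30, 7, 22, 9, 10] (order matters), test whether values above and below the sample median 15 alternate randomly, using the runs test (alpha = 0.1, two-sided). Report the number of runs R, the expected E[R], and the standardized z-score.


Step 1: Compute median = 15; label A = above, B = below.
Labels in order: BBBAAABAAABABB  (n_A = 7, n_B = 7)
Step 2: Count runs R = 7.
Step 3: Under H0 (random ordering), E[R] = 2*n_A*n_B/(n_A+n_B) + 1 = 2*7*7/14 + 1 = 8.0000.
        Var[R] = 2*n_A*n_B*(2*n_A*n_B - n_A - n_B) / ((n_A+n_B)^2 * (n_A+n_B-1)) = 8232/2548 = 3.2308.
        SD[R] = 1.7974.
Step 4: Continuity-corrected z = (R + 0.5 - E[R]) / SD[R] = (7 + 0.5 - 8.0000) / 1.7974 = -0.2782.
Step 5: Two-sided p-value via normal approximation = 2*(1 - Phi(|z|)) = 0.780879.
Step 6: alpha = 0.1. fail to reject H0.

R = 7, z = -0.2782, p = 0.780879, fail to reject H0.


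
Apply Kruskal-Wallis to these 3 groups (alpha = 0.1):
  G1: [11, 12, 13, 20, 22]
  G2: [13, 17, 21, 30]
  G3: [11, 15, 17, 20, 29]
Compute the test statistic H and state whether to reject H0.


Step 1: Combine all N = 14 observations and assign midranks.
sorted (value, group, rank): (11,G1,1.5), (11,G3,1.5), (12,G1,3), (13,G1,4.5), (13,G2,4.5), (15,G3,6), (17,G2,7.5), (17,G3,7.5), (20,G1,9.5), (20,G3,9.5), (21,G2,11), (22,G1,12), (29,G3,13), (30,G2,14)
Step 2: Sum ranks within each group.
R_1 = 30.5 (n_1 = 5)
R_2 = 37 (n_2 = 4)
R_3 = 37.5 (n_3 = 5)
Step 3: H = 12/(N(N+1)) * sum(R_i^2/n_i) - 3(N+1)
     = 12/(14*15) * (30.5^2/5 + 37^2/4 + 37.5^2/5) - 3*15
     = 0.057143 * 809.55 - 45
     = 1.260000.
Step 4: Ties present; correction factor C = 1 - 24/(14^3 - 14) = 0.991209. Corrected H = 1.260000 / 0.991209 = 1.271175.
Step 5: Under H0, H ~ chi^2(2); p-value = 0.529624.
Step 6: alpha = 0.1. fail to reject H0.

H = 1.2712, df = 2, p = 0.529624, fail to reject H0.


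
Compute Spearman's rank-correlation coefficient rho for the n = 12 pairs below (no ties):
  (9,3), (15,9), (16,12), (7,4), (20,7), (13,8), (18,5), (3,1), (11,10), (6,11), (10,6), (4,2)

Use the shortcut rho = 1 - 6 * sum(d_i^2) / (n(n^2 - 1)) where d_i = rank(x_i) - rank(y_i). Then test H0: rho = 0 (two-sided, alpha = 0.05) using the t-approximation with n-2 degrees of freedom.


Step 1: Rank x and y separately (midranks; no ties here).
rank(x): 9->5, 15->9, 16->10, 7->4, 20->12, 13->8, 18->11, 3->1, 11->7, 6->3, 10->6, 4->2
rank(y): 3->3, 9->9, 12->12, 4->4, 7->7, 8->8, 5->5, 1->1, 10->10, 11->11, 6->6, 2->2
Step 2: d_i = R_x(i) - R_y(i); compute d_i^2.
  (5-3)^2=4, (9-9)^2=0, (10-12)^2=4, (4-4)^2=0, (12-7)^2=25, (8-8)^2=0, (11-5)^2=36, (1-1)^2=0, (7-10)^2=9, (3-11)^2=64, (6-6)^2=0, (2-2)^2=0
sum(d^2) = 142.
Step 3: rho = 1 - 6*142 / (12*(12^2 - 1)) = 1 - 852/1716 = 0.503497.
Step 4: Under H0, t = rho * sqrt((n-2)/(1-rho^2)) = 1.8428 ~ t(10).
Step 5: Two-sided p-value from the t-distribution with 10 df = 0.095157.
Step 6: alpha = 0.05. fail to reject H0.

rho = 0.5035, p = 0.095157, fail to reject H0 at alpha = 0.05.


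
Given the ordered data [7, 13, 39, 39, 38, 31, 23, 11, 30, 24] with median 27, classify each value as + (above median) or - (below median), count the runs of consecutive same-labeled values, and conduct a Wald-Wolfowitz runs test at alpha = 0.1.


Step 1: Compute median = 27; label A = above, B = below.
Labels in order: BBAAAABBAB  (n_A = 5, n_B = 5)
Step 2: Count runs R = 5.
Step 3: Under H0 (random ordering), E[R] = 2*n_A*n_B/(n_A+n_B) + 1 = 2*5*5/10 + 1 = 6.0000.
        Var[R] = 2*n_A*n_B*(2*n_A*n_B - n_A - n_B) / ((n_A+n_B)^2 * (n_A+n_B-1)) = 2000/900 = 2.2222.
        SD[R] = 1.4907.
Step 4: Continuity-corrected z = (R + 0.5 - E[R]) / SD[R] = (5 + 0.5 - 6.0000) / 1.4907 = -0.3354.
Step 5: Two-sided p-value via normal approximation = 2*(1 - Phi(|z|)) = 0.737316.
Step 6: alpha = 0.1. fail to reject H0.

R = 5, z = -0.3354, p = 0.737316, fail to reject H0.


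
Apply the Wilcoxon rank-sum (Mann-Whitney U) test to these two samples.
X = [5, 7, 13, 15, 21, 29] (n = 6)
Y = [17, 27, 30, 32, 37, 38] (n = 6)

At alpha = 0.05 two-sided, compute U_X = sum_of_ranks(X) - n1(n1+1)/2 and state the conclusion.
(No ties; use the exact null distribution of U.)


Step 1: Combine and sort all 12 observations; assign midranks.
sorted (value, group): (5,X), (7,X), (13,X), (15,X), (17,Y), (21,X), (27,Y), (29,X), (30,Y), (32,Y), (37,Y), (38,Y)
ranks: 5->1, 7->2, 13->3, 15->4, 17->5, 21->6, 27->7, 29->8, 30->9, 32->10, 37->11, 38->12
Step 2: Rank sum for X: R1 = 1 + 2 + 3 + 4 + 6 + 8 = 24.
Step 3: U_X = R1 - n1(n1+1)/2 = 24 - 6*7/2 = 24 - 21 = 3.
       U_Y = n1*n2 - U_X = 36 - 3 = 33.
Step 4: No ties, so the exact null distribution of U (based on enumerating the C(12,6) = 924 equally likely rank assignments) gives the two-sided p-value.
Step 5: p-value = 0.015152; compare to alpha = 0.05. reject H0.

U_X = 3, p = 0.015152, reject H0 at alpha = 0.05.


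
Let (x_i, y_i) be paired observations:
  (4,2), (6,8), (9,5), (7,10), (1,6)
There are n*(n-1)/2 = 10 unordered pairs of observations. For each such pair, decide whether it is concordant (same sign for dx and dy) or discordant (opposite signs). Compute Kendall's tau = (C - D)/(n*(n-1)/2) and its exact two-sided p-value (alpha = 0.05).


Step 1: Enumerate the 10 unordered pairs (i,j) with i<j and classify each by sign(x_j-x_i) * sign(y_j-y_i).
  (1,2):dx=+2,dy=+6->C; (1,3):dx=+5,dy=+3->C; (1,4):dx=+3,dy=+8->C; (1,5):dx=-3,dy=+4->D
  (2,3):dx=+3,dy=-3->D; (2,4):dx=+1,dy=+2->C; (2,5):dx=-5,dy=-2->C; (3,4):dx=-2,dy=+5->D
  (3,5):dx=-8,dy=+1->D; (4,5):dx=-6,dy=-4->C
Step 2: C = 6, D = 4, total pairs = 10.
Step 3: tau = (C - D)/(n(n-1)/2) = (6 - 4)/10 = 0.200000.
Step 4: Exact two-sided p-value (enumerate n! = 120 permutations of y under H0): p = 0.816667.
Step 5: alpha = 0.05. fail to reject H0.

tau_b = 0.2000 (C=6, D=4), p = 0.816667, fail to reject H0.


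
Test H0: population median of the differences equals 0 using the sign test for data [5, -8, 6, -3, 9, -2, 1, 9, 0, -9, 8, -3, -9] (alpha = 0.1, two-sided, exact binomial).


Step 1: Discard zero differences. Original n = 13; n_eff = number of nonzero differences = 12.
Nonzero differences (with sign): +5, -8, +6, -3, +9, -2, +1, +9, -9, +8, -3, -9
Step 2: Count signs: positive = 6, negative = 6.
Step 3: Under H0: P(positive) = 0.5, so the number of positives S ~ Bin(12, 0.5).
Step 4: Two-sided exact p-value = sum of Bin(12,0.5) probabilities at or below the observed probability = 1.000000.
Step 5: alpha = 0.1. fail to reject H0.

n_eff = 12, pos = 6, neg = 6, p = 1.000000, fail to reject H0.


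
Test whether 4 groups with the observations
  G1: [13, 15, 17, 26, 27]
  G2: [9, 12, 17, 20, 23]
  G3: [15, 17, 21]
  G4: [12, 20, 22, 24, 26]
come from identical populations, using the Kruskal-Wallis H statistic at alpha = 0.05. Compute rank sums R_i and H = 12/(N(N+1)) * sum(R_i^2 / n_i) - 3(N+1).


Step 1: Combine all N = 18 observations and assign midranks.
sorted (value, group, rank): (9,G2,1), (12,G2,2.5), (12,G4,2.5), (13,G1,4), (15,G1,5.5), (15,G3,5.5), (17,G1,8), (17,G2,8), (17,G3,8), (20,G2,10.5), (20,G4,10.5), (21,G3,12), (22,G4,13), (23,G2,14), (24,G4,15), (26,G1,16.5), (26,G4,16.5), (27,G1,18)
Step 2: Sum ranks within each group.
R_1 = 52 (n_1 = 5)
R_2 = 36 (n_2 = 5)
R_3 = 25.5 (n_3 = 3)
R_4 = 57.5 (n_4 = 5)
Step 3: H = 12/(N(N+1)) * sum(R_i^2/n_i) - 3(N+1)
     = 12/(18*19) * (52^2/5 + 36^2/5 + 25.5^2/3 + 57.5^2/5) - 3*19
     = 0.035088 * 1678 - 57
     = 1.877193.
Step 4: Ties present; correction factor C = 1 - 48/(18^3 - 18) = 0.991744. Corrected H = 1.877193 / 0.991744 = 1.892820.
Step 5: Under H0, H ~ chi^2(3); p-value = 0.594947.
Step 6: alpha = 0.05. fail to reject H0.

H = 1.8928, df = 3, p = 0.594947, fail to reject H0.


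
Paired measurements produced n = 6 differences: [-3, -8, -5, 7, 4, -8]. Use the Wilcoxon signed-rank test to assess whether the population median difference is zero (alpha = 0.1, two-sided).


Step 1: Drop any zero differences (none here) and take |d_i|.
|d| = [3, 8, 5, 7, 4, 8]
Step 2: Midrank |d_i| (ties get averaged ranks).
ranks: |3|->1, |8|->5.5, |5|->3, |7|->4, |4|->2, |8|->5.5
Step 3: Attach original signs; sum ranks with positive sign and with negative sign.
W+ = 4 + 2 = 6
W- = 1 + 5.5 + 3 + 5.5 = 15
(Check: W+ + W- = 21 should equal n(n+1)/2 = 21.)
Step 4: Test statistic W = min(W+, W-) = 6.
Step 5: Ties in |d|, so use the tie-corrected normal approximation.
        E[W] = n(n+1)/4 = 6*7/4 = 10.5.
        Tie groups: |d|=8 (t=2); sum(t^3 - t) = 6.
        Var[W] = n(n+1)(2n+1)/24 - sum(t^3-t)/48 = 546/24 - 6/48 = 22.625.
        z = (W - E[W]) / sqrt(Var[W]) = (6 - 10.5) / 4.7566 = -0.9461.
        Two-sided p = 2*Phi(z) = 0.344118.
Step 6: alpha = 0.1. fail to reject H0.

W+ = 6, W- = 15, W = min = 6, p = 0.344118, fail to reject H0.


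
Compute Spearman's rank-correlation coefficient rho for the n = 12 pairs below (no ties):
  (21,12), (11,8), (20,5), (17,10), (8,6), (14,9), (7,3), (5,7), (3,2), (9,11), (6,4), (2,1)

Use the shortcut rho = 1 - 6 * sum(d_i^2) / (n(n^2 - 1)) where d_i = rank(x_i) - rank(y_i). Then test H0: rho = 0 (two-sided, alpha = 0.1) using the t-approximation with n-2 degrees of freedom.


Step 1: Rank x and y separately (midranks; no ties here).
rank(x): 21->12, 11->8, 20->11, 17->10, 8->6, 14->9, 7->5, 5->3, 3->2, 9->7, 6->4, 2->1
rank(y): 12->12, 8->8, 5->5, 10->10, 6->6, 9->9, 3->3, 7->7, 2->2, 11->11, 4->4, 1->1
Step 2: d_i = R_x(i) - R_y(i); compute d_i^2.
  (12-12)^2=0, (8-8)^2=0, (11-5)^2=36, (10-10)^2=0, (6-6)^2=0, (9-9)^2=0, (5-3)^2=4, (3-7)^2=16, (2-2)^2=0, (7-11)^2=16, (4-4)^2=0, (1-1)^2=0
sum(d^2) = 72.
Step 3: rho = 1 - 6*72 / (12*(12^2 - 1)) = 1 - 432/1716 = 0.748252.
Step 4: Under H0, t = rho * sqrt((n-2)/(1-rho^2)) = 3.5667 ~ t(10).
Step 5: Two-sided p-value from the t-distribution with 10 df = 0.005124.
Step 6: alpha = 0.1. reject H0.

rho = 0.7483, p = 0.005124, reject H0 at alpha = 0.1.


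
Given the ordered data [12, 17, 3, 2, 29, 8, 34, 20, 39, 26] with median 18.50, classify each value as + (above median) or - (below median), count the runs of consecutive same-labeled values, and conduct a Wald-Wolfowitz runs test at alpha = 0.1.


Step 1: Compute median = 18.50; label A = above, B = below.
Labels in order: BBBBABAAAA  (n_A = 5, n_B = 5)
Step 2: Count runs R = 4.
Step 3: Under H0 (random ordering), E[R] = 2*n_A*n_B/(n_A+n_B) + 1 = 2*5*5/10 + 1 = 6.0000.
        Var[R] = 2*n_A*n_B*(2*n_A*n_B - n_A - n_B) / ((n_A+n_B)^2 * (n_A+n_B-1)) = 2000/900 = 2.2222.
        SD[R] = 1.4907.
Step 4: Continuity-corrected z = (R + 0.5 - E[R]) / SD[R] = (4 + 0.5 - 6.0000) / 1.4907 = -1.0062.
Step 5: Two-sided p-value via normal approximation = 2*(1 - Phi(|z|)) = 0.314305.
Step 6: alpha = 0.1. fail to reject H0.

R = 4, z = -1.0062, p = 0.314305, fail to reject H0.


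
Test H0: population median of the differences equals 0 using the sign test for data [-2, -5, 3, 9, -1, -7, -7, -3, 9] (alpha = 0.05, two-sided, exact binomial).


Step 1: Discard zero differences. Original n = 9; n_eff = number of nonzero differences = 9.
Nonzero differences (with sign): -2, -5, +3, +9, -1, -7, -7, -3, +9
Step 2: Count signs: positive = 3, negative = 6.
Step 3: Under H0: P(positive) = 0.5, so the number of positives S ~ Bin(9, 0.5).
Step 4: Two-sided exact p-value = sum of Bin(9,0.5) probabilities at or below the observed probability = 0.507812.
Step 5: alpha = 0.05. fail to reject H0.

n_eff = 9, pos = 3, neg = 6, p = 0.507812, fail to reject H0.


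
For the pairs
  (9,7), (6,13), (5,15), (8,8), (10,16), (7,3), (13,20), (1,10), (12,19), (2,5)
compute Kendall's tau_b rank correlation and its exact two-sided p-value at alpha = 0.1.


Step 1: Enumerate the 45 unordered pairs (i,j) with i<j and classify each by sign(x_j-x_i) * sign(y_j-y_i).
  (1,2):dx=-3,dy=+6->D; (1,3):dx=-4,dy=+8->D; (1,4):dx=-1,dy=+1->D; (1,5):dx=+1,dy=+9->C
  (1,6):dx=-2,dy=-4->C; (1,7):dx=+4,dy=+13->C; (1,8):dx=-8,dy=+3->D; (1,9):dx=+3,dy=+12->C
  (1,10):dx=-7,dy=-2->C; (2,3):dx=-1,dy=+2->D; (2,4):dx=+2,dy=-5->D; (2,5):dx=+4,dy=+3->C
  (2,6):dx=+1,dy=-10->D; (2,7):dx=+7,dy=+7->C; (2,8):dx=-5,dy=-3->C; (2,9):dx=+6,dy=+6->C
  (2,10):dx=-4,dy=-8->C; (3,4):dx=+3,dy=-7->D; (3,5):dx=+5,dy=+1->C; (3,6):dx=+2,dy=-12->D
  (3,7):dx=+8,dy=+5->C; (3,8):dx=-4,dy=-5->C; (3,9):dx=+7,dy=+4->C; (3,10):dx=-3,dy=-10->C
  (4,5):dx=+2,dy=+8->C; (4,6):dx=-1,dy=-5->C; (4,7):dx=+5,dy=+12->C; (4,8):dx=-7,dy=+2->D
  (4,9):dx=+4,dy=+11->C; (4,10):dx=-6,dy=-3->C; (5,6):dx=-3,dy=-13->C; (5,7):dx=+3,dy=+4->C
  (5,8):dx=-9,dy=-6->C; (5,9):dx=+2,dy=+3->C; (5,10):dx=-8,dy=-11->C; (6,7):dx=+6,dy=+17->C
  (6,8):dx=-6,dy=+7->D; (6,9):dx=+5,dy=+16->C; (6,10):dx=-5,dy=+2->D; (7,8):dx=-12,dy=-10->C
  (7,9):dx=-1,dy=-1->C; (7,10):dx=-11,dy=-15->C; (8,9):dx=+11,dy=+9->C; (8,10):dx=+1,dy=-5->D
  (9,10):dx=-10,dy=-14->C
Step 2: C = 32, D = 13, total pairs = 45.
Step 3: tau = (C - D)/(n(n-1)/2) = (32 - 13)/45 = 0.422222.
Step 4: Exact two-sided p-value (enumerate n! = 3628800 permutations of y under H0): p = 0.108313.
Step 5: alpha = 0.1. fail to reject H0.

tau_b = 0.4222 (C=32, D=13), p = 0.108313, fail to reject H0.


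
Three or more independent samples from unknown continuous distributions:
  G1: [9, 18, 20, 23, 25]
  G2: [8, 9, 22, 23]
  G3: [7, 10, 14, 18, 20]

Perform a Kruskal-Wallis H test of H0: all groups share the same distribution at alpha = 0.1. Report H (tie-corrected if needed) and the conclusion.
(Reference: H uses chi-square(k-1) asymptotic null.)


Step 1: Combine all N = 14 observations and assign midranks.
sorted (value, group, rank): (7,G3,1), (8,G2,2), (9,G1,3.5), (9,G2,3.5), (10,G3,5), (14,G3,6), (18,G1,7.5), (18,G3,7.5), (20,G1,9.5), (20,G3,9.5), (22,G2,11), (23,G1,12.5), (23,G2,12.5), (25,G1,14)
Step 2: Sum ranks within each group.
R_1 = 47 (n_1 = 5)
R_2 = 29 (n_2 = 4)
R_3 = 29 (n_3 = 5)
Step 3: H = 12/(N(N+1)) * sum(R_i^2/n_i) - 3(N+1)
     = 12/(14*15) * (47^2/5 + 29^2/4 + 29^2/5) - 3*15
     = 0.057143 * 820.25 - 45
     = 1.871429.
Step 4: Ties present; correction factor C = 1 - 24/(14^3 - 14) = 0.991209. Corrected H = 1.871429 / 0.991209 = 1.888027.
Step 5: Under H0, H ~ chi^2(2); p-value = 0.389063.
Step 6: alpha = 0.1. fail to reject H0.

H = 1.8880, df = 2, p = 0.389063, fail to reject H0.


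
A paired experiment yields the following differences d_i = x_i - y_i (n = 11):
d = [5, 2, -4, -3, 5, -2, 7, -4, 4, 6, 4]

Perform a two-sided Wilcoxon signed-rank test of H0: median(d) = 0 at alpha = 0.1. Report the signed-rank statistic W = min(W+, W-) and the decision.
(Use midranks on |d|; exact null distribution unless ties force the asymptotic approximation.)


Step 1: Drop any zero differences (none here) and take |d_i|.
|d| = [5, 2, 4, 3, 5, 2, 7, 4, 4, 6, 4]
Step 2: Midrank |d_i| (ties get averaged ranks).
ranks: |5|->8.5, |2|->1.5, |4|->5.5, |3|->3, |5|->8.5, |2|->1.5, |7|->11, |4|->5.5, |4|->5.5, |6|->10, |4|->5.5
Step 3: Attach original signs; sum ranks with positive sign and with negative sign.
W+ = 8.5 + 1.5 + 8.5 + 11 + 5.5 + 10 + 5.5 = 50.5
W- = 5.5 + 3 + 1.5 + 5.5 = 15.5
(Check: W+ + W- = 66 should equal n(n+1)/2 = 66.)
Step 4: Test statistic W = min(W+, W-) = 15.5.
Step 5: Ties in |d|, so use the tie-corrected normal approximation.
        E[W] = n(n+1)/4 = 11*12/4 = 33.
        Tie groups: |d|=2 (t=2), |d|=4 (t=4), |d|=5 (t=2); sum(t^3 - t) = 72.
        Var[W] = n(n+1)(2n+1)/24 - sum(t^3-t)/48 = 3036/24 - 72/48 = 125.
        z = (W - E[W]) / sqrt(Var[W]) = (15.5 - 33) / 11.1803 = -1.5652.
        Two-sided p = 2*Phi(z) = 0.117525.
Step 6: alpha = 0.1. fail to reject H0.

W+ = 50.5, W- = 15.5, W = min = 15.5, p = 0.117525, fail to reject H0.


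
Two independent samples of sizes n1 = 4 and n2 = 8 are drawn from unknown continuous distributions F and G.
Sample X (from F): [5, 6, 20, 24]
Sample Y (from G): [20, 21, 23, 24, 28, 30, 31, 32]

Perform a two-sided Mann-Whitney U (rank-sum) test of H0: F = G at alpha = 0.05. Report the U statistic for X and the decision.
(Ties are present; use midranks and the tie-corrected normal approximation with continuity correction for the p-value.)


Step 1: Combine and sort all 12 observations; assign midranks.
sorted (value, group): (5,X), (6,X), (20,X), (20,Y), (21,Y), (23,Y), (24,X), (24,Y), (28,Y), (30,Y), (31,Y), (32,Y)
ranks: 5->1, 6->2, 20->3.5, 20->3.5, 21->5, 23->6, 24->7.5, 24->7.5, 28->9, 30->10, 31->11, 32->12
Step 2: Rank sum for X: R1 = 1 + 2 + 3.5 + 7.5 = 14.
Step 3: U_X = R1 - n1(n1+1)/2 = 14 - 4*5/2 = 14 - 10 = 4.
       U_Y = n1*n2 - U_X = 32 - 4 = 28.
Step 4: Ties are present, so use the tie-corrected normal approximation (with continuity correction) for the p-value.
Step 5: p-value = 0.049991; compare to alpha = 0.05. reject H0.

U_X = 4, p = 0.049991, reject H0 at alpha = 0.05.


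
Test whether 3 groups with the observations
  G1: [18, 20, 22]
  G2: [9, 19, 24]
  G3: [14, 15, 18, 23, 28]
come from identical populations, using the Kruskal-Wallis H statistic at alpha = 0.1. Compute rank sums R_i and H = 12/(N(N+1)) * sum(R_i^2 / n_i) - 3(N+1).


Step 1: Combine all N = 11 observations and assign midranks.
sorted (value, group, rank): (9,G2,1), (14,G3,2), (15,G3,3), (18,G1,4.5), (18,G3,4.5), (19,G2,6), (20,G1,7), (22,G1,8), (23,G3,9), (24,G2,10), (28,G3,11)
Step 2: Sum ranks within each group.
R_1 = 19.5 (n_1 = 3)
R_2 = 17 (n_2 = 3)
R_3 = 29.5 (n_3 = 5)
Step 3: H = 12/(N(N+1)) * sum(R_i^2/n_i) - 3(N+1)
     = 12/(11*12) * (19.5^2/3 + 17^2/3 + 29.5^2/5) - 3*12
     = 0.090909 * 397.133 - 36
     = 0.103030.
Step 4: Ties present; correction factor C = 1 - 6/(11^3 - 11) = 0.995455. Corrected H = 0.103030 / 0.995455 = 0.103501.
Step 5: Under H0, H ~ chi^2(2); p-value = 0.949566.
Step 6: alpha = 0.1. fail to reject H0.

H = 0.1035, df = 2, p = 0.949566, fail to reject H0.


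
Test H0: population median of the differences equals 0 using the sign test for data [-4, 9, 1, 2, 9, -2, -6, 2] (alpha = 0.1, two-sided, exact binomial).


Step 1: Discard zero differences. Original n = 8; n_eff = number of nonzero differences = 8.
Nonzero differences (with sign): -4, +9, +1, +2, +9, -2, -6, +2
Step 2: Count signs: positive = 5, negative = 3.
Step 3: Under H0: P(positive) = 0.5, so the number of positives S ~ Bin(8, 0.5).
Step 4: Two-sided exact p-value = sum of Bin(8,0.5) probabilities at or below the observed probability = 0.726562.
Step 5: alpha = 0.1. fail to reject H0.

n_eff = 8, pos = 5, neg = 3, p = 0.726562, fail to reject H0.


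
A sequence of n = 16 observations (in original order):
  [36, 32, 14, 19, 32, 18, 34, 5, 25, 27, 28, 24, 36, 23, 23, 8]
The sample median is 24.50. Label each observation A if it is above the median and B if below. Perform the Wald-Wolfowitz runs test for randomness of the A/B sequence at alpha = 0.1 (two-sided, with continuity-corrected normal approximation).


Step 1: Compute median = 24.50; label A = above, B = below.
Labels in order: AABBABABAAABABBB  (n_A = 8, n_B = 8)
Step 2: Count runs R = 10.
Step 3: Under H0 (random ordering), E[R] = 2*n_A*n_B/(n_A+n_B) + 1 = 2*8*8/16 + 1 = 9.0000.
        Var[R] = 2*n_A*n_B*(2*n_A*n_B - n_A - n_B) / ((n_A+n_B)^2 * (n_A+n_B-1)) = 14336/3840 = 3.7333.
        SD[R] = 1.9322.
Step 4: Continuity-corrected z = (R - 0.5 - E[R]) / SD[R] = (10 - 0.5 - 9.0000) / 1.9322 = 0.2588.
Step 5: Two-sided p-value via normal approximation = 2*(1 - Phi(|z|)) = 0.795809.
Step 6: alpha = 0.1. fail to reject H0.

R = 10, z = 0.2588, p = 0.795809, fail to reject H0.
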